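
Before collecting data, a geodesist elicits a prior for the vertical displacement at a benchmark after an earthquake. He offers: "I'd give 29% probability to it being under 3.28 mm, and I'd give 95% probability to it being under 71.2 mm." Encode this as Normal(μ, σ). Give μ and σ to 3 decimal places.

The p-quantile of Normal(μ,σ) is μ + z_p·σ, with z_{0.29} = -0.5534 and z_{0.95} = 1.645.
Eliminate σ: μ = (z₂·x₁ − z₁·x₂)/(z₂ − z₁) = (1.645·3.28 − (-0.5534)·71.2)/2.198 = 20.378.
Then σ = (x₂ − x₁)/(z₂ − z₁) = (71.2 − 3.28)/2.198 = 30.897.

μ = 20.378, σ = 30.897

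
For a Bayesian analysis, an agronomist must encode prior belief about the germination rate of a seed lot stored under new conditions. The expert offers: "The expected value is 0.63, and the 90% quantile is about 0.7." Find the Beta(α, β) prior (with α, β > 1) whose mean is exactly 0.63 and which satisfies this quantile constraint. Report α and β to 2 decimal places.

With mean 0.63 fixed, write α = 0.63s, β = 0.37s where s = α+β.
Need P(θ < 0.7) = 0.9 under Beta(0.63s, 0.37s). Normal approximation: (q−m)/√(m(1−m)/s) ≈ z_{0.9} = 1.28, so s ≈ 0.63·0.37·(1.28)²/(0.7−0.63)² = 78.1.
At s = 78.1: P(θ<0.7) ≈ 0.903. Adjusting to match 0.9 gives s ≈ 76.08.
So α = 0.63·76.08 ≈ 47.93, β = 0.37·76.08 ≈ 28.15.

α ≈ 47.93, β ≈ 28.15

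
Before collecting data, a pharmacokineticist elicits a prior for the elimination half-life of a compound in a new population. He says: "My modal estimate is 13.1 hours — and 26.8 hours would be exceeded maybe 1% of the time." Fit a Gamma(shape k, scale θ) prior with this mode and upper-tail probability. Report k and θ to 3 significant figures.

Gamma(k,θ) with k>1 has mode (k−1)θ, so θ = 13.1/(k−1).
Need P(X < 26.8) = 0.99 with θ tied to k this way. Start at k = 2, θ = 13.1: P(X<26.8) ≈ 0.606.
Too low — raise k to concentrate. Iterating converges to k ≈ 10.5.
Then θ = 13.1/(10.5−1) ≈ 1.37.

k ≈ 10.5, θ ≈ 1.37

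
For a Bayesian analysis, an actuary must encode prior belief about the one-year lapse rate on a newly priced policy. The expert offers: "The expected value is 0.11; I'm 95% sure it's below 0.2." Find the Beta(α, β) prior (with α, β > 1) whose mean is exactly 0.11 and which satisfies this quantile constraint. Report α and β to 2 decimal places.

α ≈ 4.42, β ≈ 35.72

With mean 0.11 fixed, write α = 0.11s, β = 0.89s where s = α+β.
Need P(θ < 0.2) = 0.95 under Beta(0.11s, 0.89s). Normal approximation: (q−m)/√(m(1−m)/s) ≈ z_{0.95} = 1.64, so s ≈ 0.11·0.89·(1.64)²/(0.2−0.11)² = 32.7.
At s = 32.7: P(θ<0.2) ≈ 0.934. Adjusting to match 0.95 gives s ≈ 40.14.
So α = 0.11·40.14 ≈ 4.42, β = 0.89·40.14 ≈ 35.72.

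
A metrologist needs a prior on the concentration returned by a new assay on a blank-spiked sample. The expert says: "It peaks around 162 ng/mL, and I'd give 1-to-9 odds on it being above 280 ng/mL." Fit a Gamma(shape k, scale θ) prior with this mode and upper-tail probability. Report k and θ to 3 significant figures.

k ≈ 7.33, θ ≈ 25.6

Gamma(k,θ) with k>1 has mode (k−1)θ, so θ = 162/(k−1).
Need P(X < 280) = 0.9 with θ tied to k this way. Start at k = 2, θ = 162: P(X<280) ≈ 0.516.
Too low — raise k to concentrate. Iterating converges to k ≈ 7.33.
Then θ = 162/(7.33−1) ≈ 25.6.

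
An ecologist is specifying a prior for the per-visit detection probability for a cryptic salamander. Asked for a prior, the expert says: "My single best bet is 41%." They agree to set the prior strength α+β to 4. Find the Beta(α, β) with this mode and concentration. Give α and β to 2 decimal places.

For α,β > 1 the Beta mode is (α−1)/(α+β−2). With α+β = 4, the mode is (α−1)/2.
Set (α−1)/2 = 0.41 → α = 1 + 0.41·2 = 1.82.
β = 4 − α = 2.18.

α = 1.82, β = 2.18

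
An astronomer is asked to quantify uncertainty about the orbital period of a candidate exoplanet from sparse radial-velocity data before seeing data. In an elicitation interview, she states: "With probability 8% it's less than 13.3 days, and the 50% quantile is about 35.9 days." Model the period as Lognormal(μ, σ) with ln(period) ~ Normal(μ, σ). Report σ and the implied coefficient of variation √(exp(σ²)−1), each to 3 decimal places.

σ ≈ 0.707, CV ≈ 0.805

If T ~ Lognormal(μ,σ) then ln T ~ Normal(μ,σ), so the p-quantile of ln T is μ + z_p·σ.
ln(13.3) = 2.588 and ln(35.9) = 3.581; z_{0.08} = -1.405, z_{0.5} = 0.
σ = (3.581 − 2.588)/(0 − (-1.405)) = 0.707.
μ = 2.588 − (-1.405)·0.707 = 3.581.
CV = √(exp(σ²)−1) = √(exp(0.4994)−1) = 0.805.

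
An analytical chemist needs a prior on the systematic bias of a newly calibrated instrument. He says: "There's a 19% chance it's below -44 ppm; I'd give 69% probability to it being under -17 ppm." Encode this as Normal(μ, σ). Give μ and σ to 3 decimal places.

The p-quantile of Normal(μ,σ) is μ + z_p·σ, with z_{0.19} = -0.8779 and z_{0.69} = 0.4959.
Eliminate σ: μ = (z₂·x₁ − z₁·x₂)/(z₂ − z₁) = (0.4959·-44 − (-0.8779)·-17)/1.374 = -26.746.
Then σ = (x₂ − x₁)/(z₂ − z₁) = (-17 − -44)/1.374 = 19.654.

μ = -26.746, σ = 19.654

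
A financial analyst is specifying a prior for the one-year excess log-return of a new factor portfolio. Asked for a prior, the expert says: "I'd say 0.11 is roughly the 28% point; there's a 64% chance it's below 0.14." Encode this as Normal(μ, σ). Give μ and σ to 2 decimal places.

μ = 0.13, σ = 0.03

For Normal(μ,σ), the p-quantile is μ + z_p·σ. Here z_{0.28} = -0.5828, z_{0.64} = 0.3585.
So 0.11 = μ − 0.5828σ and 0.14 = μ + 0.3585σ.
Subtracting: σ = (0.14 − 0.11)/(0.3585 − (-0.5828)) = 0.03.
Then μ = 0.11 − (-0.5828)·0.03 = 0.13.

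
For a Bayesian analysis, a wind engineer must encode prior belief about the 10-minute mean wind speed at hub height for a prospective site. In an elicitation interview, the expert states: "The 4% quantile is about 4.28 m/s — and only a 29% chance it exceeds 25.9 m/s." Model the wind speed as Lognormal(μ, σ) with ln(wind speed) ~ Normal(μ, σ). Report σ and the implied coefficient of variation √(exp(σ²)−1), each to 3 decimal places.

σ ≈ 0.781, CV ≈ 0.917

If T ~ Lognormal(μ,σ) then ln T ~ Normal(μ,σ), so the p-quantile of ln T is μ + z_p·σ.
ln(4.28) = 1.454 and ln(25.9) = 3.254; z_{0.04} = -1.751, z_{0.71} = 0.5534.
σ = (3.254 − 1.454)/(0.5534 − (-1.751)) = 0.781.
μ = 1.454 − (-1.751)·0.781 = 2.822.
CV = √(exp(σ²)−1) = √(exp(0.6105)−1) = 0.917.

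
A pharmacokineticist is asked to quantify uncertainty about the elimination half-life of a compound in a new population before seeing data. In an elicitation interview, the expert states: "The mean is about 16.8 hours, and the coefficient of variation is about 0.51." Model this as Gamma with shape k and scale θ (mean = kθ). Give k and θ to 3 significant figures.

For Gamma(k, scale θ): mean = kθ, variance = kθ², so CV = 1/√k.
CV = 0.51, hence k = 1/CV² = 3.84.
Then θ = mean/k = 16.8/3.84 = 4.37.

k ≈ 3.84, θ ≈ 4.37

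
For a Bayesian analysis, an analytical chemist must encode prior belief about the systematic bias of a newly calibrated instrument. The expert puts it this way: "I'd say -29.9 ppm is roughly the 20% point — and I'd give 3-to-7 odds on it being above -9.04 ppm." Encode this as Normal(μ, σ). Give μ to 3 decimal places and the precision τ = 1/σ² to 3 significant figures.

μ = -17.048, τ = 0.00429

The p-quantile of Normal(μ,σ) is μ + z_p·σ, with z_{0.2} = -0.8416 and z_{0.7} = 0.5244.
Eliminate σ: μ = (z₂·x₁ − z₁·x₂)/(z₂ − z₁) = (0.5244·-29.9 − (-0.8416)·-9.04)/1.366 = -17.048.
Then σ = (x₂ − x₁)/(z₂ − z₁) = (-9.04 − -29.9)/1.366 = 15.271.
Precision τ = 1/σ² = 1/15.27² = 0.00429.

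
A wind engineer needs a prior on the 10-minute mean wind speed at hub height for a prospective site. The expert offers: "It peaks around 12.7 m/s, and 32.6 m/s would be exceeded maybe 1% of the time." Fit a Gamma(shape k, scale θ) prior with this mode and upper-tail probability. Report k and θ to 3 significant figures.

Gamma(k,θ) with k>1 has mode (k−1)θ, so θ = 12.7/(k−1).
Need P(X < 32.6) = 0.99 with θ tied to k this way. Start at k = 2, θ = 12.7: P(X<32.6) ≈ 0.726.
Too low — raise k to concentrate. Iterating converges to k ≈ 6.25.
Then θ = 12.7/(6.25−1) ≈ 2.42.

k ≈ 6.25, θ ≈ 2.42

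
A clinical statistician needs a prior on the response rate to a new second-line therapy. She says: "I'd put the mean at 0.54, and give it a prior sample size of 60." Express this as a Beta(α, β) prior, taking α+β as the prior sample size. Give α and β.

Under the effective-sample-size interpretation, Beta(α, β) has prior mean α/(α+β) and prior sample size α+β.
So α+β = 60 and α/(α+β) = 0.54, giving α = 0.54·60 = 32.4 and β = 60 − 32.4 = 27.6.

α = 32.4, β = 27.6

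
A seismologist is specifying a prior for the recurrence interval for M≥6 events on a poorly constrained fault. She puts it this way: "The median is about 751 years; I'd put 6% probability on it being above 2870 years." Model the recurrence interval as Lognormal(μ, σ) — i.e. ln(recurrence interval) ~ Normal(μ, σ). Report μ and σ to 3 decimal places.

μ ≈ 6.621, σ ≈ 0.862

If T ~ Lognormal(μ,σ) then ln T ~ Normal(μ,σ), so the p-quantile of ln T is μ + z_p·σ.
ln(751) = 6.621 and ln(2870) = 7.962; z_{0.5} = 0, z_{0.94} = 1.555.
σ = (7.962 − 6.621)/(1.555 − (0)) = 0.862.
μ = 6.621 − (0)·0.862 = 6.621.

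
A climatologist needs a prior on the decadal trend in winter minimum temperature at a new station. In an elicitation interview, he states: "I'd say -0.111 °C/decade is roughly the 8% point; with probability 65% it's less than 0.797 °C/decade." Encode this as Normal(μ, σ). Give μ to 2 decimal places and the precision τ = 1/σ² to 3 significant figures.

The p-quantile of Normal(μ,σ) is μ + z_p·σ, with z_{0.08} = -1.405 and z_{0.65} = 0.3853.
Eliminate σ: μ = (z₂·x₁ − z₁·x₂)/(z₂ − z₁) = (0.3853·-0.111 − (-1.405)·0.797)/1.79 = 0.60.
Then σ = (x₂ − x₁)/(z₂ − z₁) = (0.797 − -0.111)/1.79 = 0.51.
Precision τ = 1/σ² = 1/0.5072² = 3.89.

μ = 0.60, τ = 3.89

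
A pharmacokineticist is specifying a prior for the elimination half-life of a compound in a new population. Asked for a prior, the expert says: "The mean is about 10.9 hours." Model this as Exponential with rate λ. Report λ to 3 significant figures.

λ ≈ 0.0917

Exponential mean = 1/λ, so λ = 1/10.9 = 0.0917.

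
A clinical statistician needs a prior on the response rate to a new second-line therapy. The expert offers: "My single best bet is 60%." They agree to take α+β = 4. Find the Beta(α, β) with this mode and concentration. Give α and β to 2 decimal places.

α = 2.20, β = 1.80

For α,β > 1 the Beta mode is (α−1)/(α+β−2). With α+β = 4, the mode is (α−1)/2.
Set (α−1)/2 = 0.6 → α = 1 + 0.6·2 = 2.20.
β = 4 − α = 1.80.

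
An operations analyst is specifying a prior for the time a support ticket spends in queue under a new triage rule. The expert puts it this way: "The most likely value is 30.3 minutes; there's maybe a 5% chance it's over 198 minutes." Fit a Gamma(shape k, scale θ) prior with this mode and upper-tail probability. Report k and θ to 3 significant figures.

Gamma(k,θ) with k>1 has mode (k−1)θ, so θ = 30.3/(k−1).
Need P(X < 198) = 0.95 with θ tied to k this way. Start at k = 2, θ = 30.3: P(X<198) ≈ 0.989.
Too high — lower k to spread out. Iterating converges to k ≈ 1.63.
Then θ = 30.3/(1.63−1) ≈ 47.9.

k ≈ 1.63, θ ≈ 47.9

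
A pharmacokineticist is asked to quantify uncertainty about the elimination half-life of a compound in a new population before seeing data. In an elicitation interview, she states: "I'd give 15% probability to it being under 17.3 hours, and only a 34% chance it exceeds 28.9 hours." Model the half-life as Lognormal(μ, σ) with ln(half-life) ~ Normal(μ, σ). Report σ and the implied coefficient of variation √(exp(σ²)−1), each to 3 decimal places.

σ ≈ 0.354, CV ≈ 0.366

If T ~ Lognormal(μ,σ) then ln T ~ Normal(μ,σ), so the p-quantile of ln T is μ + z_p·σ.
ln(17.3) = 2.851 and ln(28.9) = 3.364; z_{0.15} = -1.036, z_{0.66} = 0.4125.
σ = (3.364 − 2.851)/(0.4125 − (-1.036)) = 0.354.
μ = 2.851 − (-1.036)·0.354 = 3.218.
CV = √(exp(σ²)−1) = √(exp(0.1254)−1) = 0.366.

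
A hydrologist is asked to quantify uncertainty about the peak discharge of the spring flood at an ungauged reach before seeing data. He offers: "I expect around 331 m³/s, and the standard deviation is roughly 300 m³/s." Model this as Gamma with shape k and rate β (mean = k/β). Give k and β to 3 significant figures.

For Gamma(k, rate β): mean = k/β, variance = k/β², so CV = 1/√k.
CV = SD/mean = 300/331 = 0.9063, hence k = 1/CV² = 1.22.
Then β = k/mean = 1.22/331 = 0.00368.

k ≈ 1.22, β ≈ 0.00368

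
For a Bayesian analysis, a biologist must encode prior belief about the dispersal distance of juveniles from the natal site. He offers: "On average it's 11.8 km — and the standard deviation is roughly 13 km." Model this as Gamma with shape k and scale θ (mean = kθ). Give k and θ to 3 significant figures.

k ≈ 0.824, θ ≈ 14.3

For Gamma(k, scale θ): mean = kθ, variance = kθ², so CV = 1/√k.
CV = SD/mean = 13/11.8 = 1.102, hence k = 1/CV² = 0.824.
Then θ = mean/k = 11.8/0.824 = 14.3.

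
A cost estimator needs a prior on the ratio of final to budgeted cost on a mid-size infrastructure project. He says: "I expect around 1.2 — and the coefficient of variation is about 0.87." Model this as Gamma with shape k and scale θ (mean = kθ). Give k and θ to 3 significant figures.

For Gamma(k, scale θ): mean = kθ, variance = kθ², so CV = 1/√k.
CV = 0.87, hence k = 1/CV² = 1.32.
Then θ = mean/k = 1.2/1.32 = 0.908.

k ≈ 1.32, θ ≈ 0.908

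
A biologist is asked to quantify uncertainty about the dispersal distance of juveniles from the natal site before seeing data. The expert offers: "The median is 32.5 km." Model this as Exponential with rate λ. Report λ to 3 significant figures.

λ ≈ 0.0213

Exponential median = ln 2 / λ, so λ = ln 2 / 32.5 = 0.0213.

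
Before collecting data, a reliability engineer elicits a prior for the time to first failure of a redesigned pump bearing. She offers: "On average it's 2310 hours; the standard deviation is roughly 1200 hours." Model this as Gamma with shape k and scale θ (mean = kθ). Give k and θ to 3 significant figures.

k ≈ 3.71, θ ≈ 623

For Gamma(k, scale θ): mean = kθ, variance = kθ², so CV = 1/√k.
CV = SD/mean = 1200/2310 = 0.5195, hence k = 1/CV² = 3.71.
Then θ = mean/k = 2310/3.71 = 623.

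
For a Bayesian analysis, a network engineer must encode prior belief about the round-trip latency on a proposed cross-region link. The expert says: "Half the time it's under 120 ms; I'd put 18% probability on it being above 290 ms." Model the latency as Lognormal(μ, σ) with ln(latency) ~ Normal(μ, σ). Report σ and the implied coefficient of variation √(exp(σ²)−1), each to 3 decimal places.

σ ≈ 0.964, CV ≈ 1.238

If T ~ Lognormal(μ,σ) then ln T ~ Normal(μ,σ), so the p-quantile of ln T is μ + z_p·σ.
ln(120) = 4.787 and ln(290) = 5.67; z_{0.5} = 0, z_{0.82} = 0.9154.
σ = (5.67 − 4.787)/(0.9154 − (0)) = 0.964.
μ = 4.787 − (0)·0.964 = 4.787.
CV = √(exp(σ²)−1) = √(exp(0.9292)−1) = 1.238.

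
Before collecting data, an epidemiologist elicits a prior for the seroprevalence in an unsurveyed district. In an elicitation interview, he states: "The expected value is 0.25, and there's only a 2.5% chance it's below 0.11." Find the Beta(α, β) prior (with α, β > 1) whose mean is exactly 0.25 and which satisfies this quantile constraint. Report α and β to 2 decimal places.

With mean 0.25 fixed, write α = 0.25s, β = 0.75s where s = α+β.
Need P(θ < 0.11) = 0.025 under Beta(0.25s, 0.75s). Normal approximation: (q−m)/√(m(1−m)/s) ≈ z_{0.025} = -1.96, so s ≈ 0.25·0.75·(-1.96)²/(0.11−0.25)² = 36.7.
At s = 36.7: P(θ<0.11) ≈ 0.011. Adjusting to match 0.025 gives s ≈ 27.44.
So α = 0.25·27.44 ≈ 6.86, β = 0.75·27.44 ≈ 20.58.

α ≈ 6.86, β ≈ 20.58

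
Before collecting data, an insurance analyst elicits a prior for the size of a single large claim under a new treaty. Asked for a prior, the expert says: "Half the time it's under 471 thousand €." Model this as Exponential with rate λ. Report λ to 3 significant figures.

λ ≈ 0.00147

Exponential median = ln 2 / λ, so λ = ln 2 / 471.0 = 0.00147.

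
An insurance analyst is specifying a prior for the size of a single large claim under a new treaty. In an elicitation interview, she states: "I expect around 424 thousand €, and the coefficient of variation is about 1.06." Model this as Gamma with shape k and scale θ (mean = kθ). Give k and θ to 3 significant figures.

For Gamma(k, scale θ): mean = kθ, variance = kθ², so CV = 1/√k.
CV = 1.06, hence k = 1/CV² = 0.89.
Then θ = mean/k = 424/0.89 = 476.

k ≈ 0.89, θ ≈ 476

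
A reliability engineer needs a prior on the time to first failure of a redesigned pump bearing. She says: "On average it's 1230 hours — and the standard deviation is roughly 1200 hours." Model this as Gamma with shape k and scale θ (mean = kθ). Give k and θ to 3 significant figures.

k ≈ 1.05, θ ≈ 1170

For Gamma(k, scale θ): mean = kθ, variance = kθ², so CV = 1/√k.
CV = SD/mean = 1200/1230 = 0.9756, hence k = 1/CV² = 1.05.
Then θ = mean/k = 1230/1.05 = 1170.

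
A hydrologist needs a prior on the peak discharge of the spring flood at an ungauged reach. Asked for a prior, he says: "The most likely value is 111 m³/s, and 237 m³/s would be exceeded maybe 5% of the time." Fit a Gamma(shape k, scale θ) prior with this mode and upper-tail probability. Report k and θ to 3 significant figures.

k ≈ 5.79, θ ≈ 23.2

Gamma(k,θ) with k>1 has mode (k−1)θ, so θ = 111/(k−1).
Need P(X < 237) = 0.95 with θ tied to k this way. Start at k = 2, θ = 111: P(X<237) ≈ 0.629.
Too low — raise k to concentrate. Iterating converges to k ≈ 5.79.
Then θ = 111/(5.79−1) ≈ 23.2.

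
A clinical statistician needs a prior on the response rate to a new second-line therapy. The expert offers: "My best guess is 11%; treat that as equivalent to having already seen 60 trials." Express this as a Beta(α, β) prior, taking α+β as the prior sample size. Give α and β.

Under the effective-sample-size interpretation, Beta(α, β) has prior mean α/(α+β) and prior sample size α+β.
So α+β = 60 and α/(α+β) = 0.11, giving α = 0.11·60 = 6.6 and β = 60 − 6.6 = 53.4.

α = 6.6, β = 53.4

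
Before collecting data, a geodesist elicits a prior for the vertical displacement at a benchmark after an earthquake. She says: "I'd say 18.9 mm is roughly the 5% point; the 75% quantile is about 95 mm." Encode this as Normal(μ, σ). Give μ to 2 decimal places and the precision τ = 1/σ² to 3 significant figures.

μ = 72.87, τ = 0.000929

The p-quantile of Normal(μ,σ) is μ + z_p·σ, with z_{0.05} = -1.645 and z_{0.75} = 0.6745.
Eliminate σ: μ = (z₂·x₁ − z₁·x₂)/(z₂ − z₁) = (0.6745·18.9 − (-1.645)·95)/2.319 = 72.87.
Then σ = (x₂ − x₁)/(z₂ − z₁) = (95 − 18.9)/2.319 = 32.81.
Precision τ = 1/σ² = 1/32.81² = 0.000929.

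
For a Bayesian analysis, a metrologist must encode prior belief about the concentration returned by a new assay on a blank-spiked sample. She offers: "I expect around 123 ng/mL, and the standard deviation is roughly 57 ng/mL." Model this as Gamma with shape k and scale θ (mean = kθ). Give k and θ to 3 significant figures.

For Gamma(k, scale θ): mean = kθ, variance = kθ², so CV = 1/√k.
CV = SD/mean = 57/123 = 0.4634, hence k = 1/CV² = 4.66.
Then θ = mean/k = 123/4.66 = 26.4.

k ≈ 4.66, θ ≈ 26.4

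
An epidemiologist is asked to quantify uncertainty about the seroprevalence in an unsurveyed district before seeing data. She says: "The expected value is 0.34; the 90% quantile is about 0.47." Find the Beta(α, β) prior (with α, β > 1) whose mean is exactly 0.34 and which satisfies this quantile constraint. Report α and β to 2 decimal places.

α ≈ 7.64, β ≈ 14.82

With mean 0.34 fixed, write α = 0.34s, β = 0.66s where s = α+β.
Need P(θ < 0.47) = 0.9 under Beta(0.34s, 0.66s). Normal approximation: (q−m)/√(m(1−m)/s) ≈ z_{0.9} = 1.28, so s ≈ 0.34·0.66·(1.28)²/(0.47−0.34)² = 21.8.
At s = 21.8: P(θ<0.47) ≈ 0.897. Adjusting to match 0.9 gives s ≈ 22.46.
So α = 0.34·22.46 ≈ 7.64, β = 0.66·22.46 ≈ 14.82.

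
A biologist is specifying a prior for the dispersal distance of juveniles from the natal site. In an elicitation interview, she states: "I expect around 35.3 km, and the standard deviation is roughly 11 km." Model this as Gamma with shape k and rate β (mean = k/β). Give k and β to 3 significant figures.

For Gamma(k, rate β): mean = k/β, variance = k/β², so CV = 1/√k.
CV = SD/mean = 11/35.3 = 0.3116, hence k = 1/CV² = 10.3.
Then β = k/mean = 10.3/35.3 = 0.292.

k ≈ 10.3, β ≈ 0.292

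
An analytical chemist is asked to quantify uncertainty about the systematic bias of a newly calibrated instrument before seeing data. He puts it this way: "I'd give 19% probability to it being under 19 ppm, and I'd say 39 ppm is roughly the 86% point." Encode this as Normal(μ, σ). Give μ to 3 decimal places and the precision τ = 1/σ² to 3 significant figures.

For Normal(μ,σ), the p-quantile is μ + z_p·σ. Here z_{0.19} = -0.8779, z_{0.86} = 1.08.
So 19 = μ − 0.8779σ and 39 = μ + 1.08σ.
Subtracting: σ = (39 − 19)/(1.08 − (-0.8779)) = 10.213.
Then μ = 19 − (-0.8779)·10.213 = 27.966.
Precision τ = 1/σ² = 1/10.21² = 0.00959.

μ = 27.966, τ = 0.00959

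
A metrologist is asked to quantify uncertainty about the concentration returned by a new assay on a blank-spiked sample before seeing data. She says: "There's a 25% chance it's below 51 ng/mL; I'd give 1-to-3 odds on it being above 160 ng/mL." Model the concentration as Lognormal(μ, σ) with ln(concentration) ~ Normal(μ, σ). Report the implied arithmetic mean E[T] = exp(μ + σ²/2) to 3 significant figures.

E[T] ≈ 129 ng/mL

If T ~ Lognormal(μ,σ) then ln T ~ Normal(μ,σ), so the p-quantile of ln T is μ + z_p·σ.
ln(51) = 3.932 and ln(160) = 5.075; z_{0.25} = -0.6745, z_{0.75} = 0.6745.
σ = (5.075 − 3.932)/(0.6745 − (-0.6745)) = 0.848.
μ = 3.932 − (-0.6745)·0.848 = 4.503.
E[T] = exp(μ + σ²/2) = exp(4.503 + 0.3592) = 129 ng/mL.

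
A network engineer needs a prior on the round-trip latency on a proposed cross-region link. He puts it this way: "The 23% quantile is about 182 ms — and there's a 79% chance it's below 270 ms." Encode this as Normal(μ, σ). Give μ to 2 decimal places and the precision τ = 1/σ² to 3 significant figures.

μ = 224.08, τ = 0.000308

The p-quantile of Normal(μ,σ) is μ + z_p·σ, with z_{0.23} = -0.7388 and z_{0.79} = 0.8064.
Eliminate σ: μ = (z₂·x₁ − z₁·x₂)/(z₂ − z₁) = (0.8064·182 − (-0.7388)·270)/1.545 = 224.08.
Then σ = (x₂ − x₁)/(z₂ − z₁) = (270 − 182)/1.545 = 56.95.
Precision τ = 1/σ² = 1/56.95² = 0.000308.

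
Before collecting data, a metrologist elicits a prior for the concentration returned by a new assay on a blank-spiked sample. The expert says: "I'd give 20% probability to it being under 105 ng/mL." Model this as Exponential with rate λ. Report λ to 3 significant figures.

P(T < 105.0) = 1 − e^(−λ·105.0) = 0.2, so λ = −ln(1−0.2)/105.0 = −ln(0.8)/105.0 = 0.00213.

λ ≈ 0.00213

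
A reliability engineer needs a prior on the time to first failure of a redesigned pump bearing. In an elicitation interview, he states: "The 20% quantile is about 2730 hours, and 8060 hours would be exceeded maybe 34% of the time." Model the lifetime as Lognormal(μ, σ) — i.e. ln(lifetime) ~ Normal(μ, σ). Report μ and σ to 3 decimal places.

If T ~ Lognormal(μ,σ) then ln T ~ Normal(μ,σ), so the p-quantile of ln T is μ + z_p·σ.
ln(2730) = 7.912 and ln(8060) = 8.995; z_{0.2} = -0.8416, z_{0.66} = 0.4125.
σ = (8.995 − 7.912)/(0.4125 − (-0.8416)) = 0.863.
μ = 7.912 − (-0.8416)·0.863 = 8.639.

μ ≈ 8.639, σ ≈ 0.863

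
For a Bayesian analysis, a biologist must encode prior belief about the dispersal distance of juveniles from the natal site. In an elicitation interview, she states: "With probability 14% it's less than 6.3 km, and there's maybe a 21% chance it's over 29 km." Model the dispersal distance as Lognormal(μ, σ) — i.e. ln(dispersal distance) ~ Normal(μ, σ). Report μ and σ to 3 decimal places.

If T ~ Lognormal(μ,σ) then ln T ~ Normal(μ,σ), so the p-quantile of ln T is μ + z_p·σ.
ln(6.3) = 1.841 and ln(29) = 3.367; z_{0.14} = -1.08, z_{0.79} = 0.8064.
σ = (3.367 − 1.841)/(0.8064 − (-1.08)) = 0.809.
μ = 1.841 − (-1.08)·0.809 = 2.715.

μ ≈ 2.715, σ ≈ 0.809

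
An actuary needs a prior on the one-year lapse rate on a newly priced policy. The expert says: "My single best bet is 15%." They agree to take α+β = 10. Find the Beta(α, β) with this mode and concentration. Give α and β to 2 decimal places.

α = 2.20, β = 7.80

For α,β > 1 the Beta mode is (α−1)/(α+β−2). With α+β = 10, the mode is (α−1)/8.
Set (α−1)/8 = 0.15 → α = 1 + 0.15·8 = 2.20.
β = 10 − α = 7.80.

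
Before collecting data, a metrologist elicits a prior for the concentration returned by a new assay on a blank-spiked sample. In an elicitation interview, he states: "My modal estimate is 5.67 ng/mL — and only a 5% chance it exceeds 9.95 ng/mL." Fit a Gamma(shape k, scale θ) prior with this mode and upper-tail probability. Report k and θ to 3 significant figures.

k ≈ 9.82, θ ≈ 0.643

Gamma(k,θ) with k>1 has mode (k−1)θ, so θ = 5.67/(k−1).
Need P(X < 9.95) = 0.95 with θ tied to k this way. Start at k = 2, θ = 5.67: P(X<9.95) ≈ 0.524.
Too low — raise k to concentrate. Iterating converges to k ≈ 9.82.
Then θ = 5.67/(9.82−1) ≈ 0.643.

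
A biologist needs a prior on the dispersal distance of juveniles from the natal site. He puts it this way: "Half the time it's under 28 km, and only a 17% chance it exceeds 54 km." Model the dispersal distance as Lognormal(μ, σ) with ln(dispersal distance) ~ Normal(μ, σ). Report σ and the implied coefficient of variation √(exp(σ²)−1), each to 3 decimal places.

If T ~ Lognormal(μ,σ) then ln T ~ Normal(μ,σ), so the p-quantile of ln T is μ + z_p·σ.
ln(28) = 3.332 and ln(54) = 3.989; z_{0.5} = 0, z_{0.83} = 0.9542.
σ = (3.989 − 3.332)/(0.9542 − (0)) = 0.688.
μ = 3.332 − (0)·0.688 = 3.332.
CV = √(exp(σ²)−1) = √(exp(0.4738)−1) = 0.779.

σ ≈ 0.688, CV ≈ 0.779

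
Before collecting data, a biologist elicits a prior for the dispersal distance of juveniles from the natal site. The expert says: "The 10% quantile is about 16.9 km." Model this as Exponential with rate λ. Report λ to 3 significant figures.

λ ≈ 0.00623

P(T < 16.9) = 1 − e^(−λ·16.9) = 0.1, so λ = −ln(1−0.1)/16.9 = −ln(0.9)/16.9 = 0.00623.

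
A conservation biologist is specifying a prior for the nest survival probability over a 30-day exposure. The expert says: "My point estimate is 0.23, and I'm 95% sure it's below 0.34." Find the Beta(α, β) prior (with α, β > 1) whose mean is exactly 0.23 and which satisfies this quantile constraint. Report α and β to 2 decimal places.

α ≈ 10.11, β ≈ 33.84

With mean 0.23 fixed, write α = 0.23s, β = 0.77s where s = α+β.
Need P(θ < 0.34) = 0.95 under Beta(0.23s, 0.77s). Normal approximation: (q−m)/√(m(1−m)/s) ≈ z_{0.95} = 1.64, so s ≈ 0.23·0.77·(1.64)²/(0.34−0.23)² = 39.6.
At s = 39.6: P(θ<0.34) ≈ 0.941. Adjusting to match 0.95 gives s ≈ 43.94.
So α = 0.23·43.94 ≈ 10.11, β = 0.77·43.94 ≈ 33.84.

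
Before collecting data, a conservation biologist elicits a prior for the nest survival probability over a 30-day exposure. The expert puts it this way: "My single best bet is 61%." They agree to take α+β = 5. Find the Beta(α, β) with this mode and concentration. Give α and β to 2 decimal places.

α = 2.83, β = 2.17

For α,β > 1 the Beta mode is (α−1)/(α+β−2). With α+β = 5, the mode is (α−1)/3.
Set (α−1)/3 = 0.61 → α = 1 + 0.61·3 = 2.83.
β = 5 − α = 2.17.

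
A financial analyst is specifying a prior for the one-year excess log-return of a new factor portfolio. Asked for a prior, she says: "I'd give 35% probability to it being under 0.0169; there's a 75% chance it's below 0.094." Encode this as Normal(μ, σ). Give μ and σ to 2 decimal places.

For Normal(μ,σ), the p-quantile is μ + z_p·σ. Here z_{0.35} = -0.3853, z_{0.75} = 0.6745.
So 0.0169 = μ − 0.3853σ and 0.094 = μ + 0.6745σ.
Subtracting: σ = (0.094 − 0.0169)/(0.6745 − (-0.3853)) = 0.07.
Then μ = 0.0169 − (-0.3853)·0.07 = 0.04.

μ = 0.04, σ = 0.07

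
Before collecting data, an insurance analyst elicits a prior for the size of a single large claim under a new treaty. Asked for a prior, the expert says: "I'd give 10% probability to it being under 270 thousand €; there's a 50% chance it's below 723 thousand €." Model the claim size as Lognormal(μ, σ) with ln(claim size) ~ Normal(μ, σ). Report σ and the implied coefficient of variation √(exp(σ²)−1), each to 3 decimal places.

If T ~ Lognormal(μ,σ) then ln T ~ Normal(μ,σ), so the p-quantile of ln T is μ + z_p·σ.
ln(270) = 5.598 and ln(723) = 6.583; z_{0.1} = -1.282, z_{0.5} = 0.
σ = (6.583 − 5.598)/(0 − (-1.282)) = 0.769.
μ = 5.598 − (-1.282)·0.769 = 6.583.
CV = √(exp(σ²)−1) = √(exp(0.5907)−1) = 0.897.

σ ≈ 0.769, CV ≈ 0.897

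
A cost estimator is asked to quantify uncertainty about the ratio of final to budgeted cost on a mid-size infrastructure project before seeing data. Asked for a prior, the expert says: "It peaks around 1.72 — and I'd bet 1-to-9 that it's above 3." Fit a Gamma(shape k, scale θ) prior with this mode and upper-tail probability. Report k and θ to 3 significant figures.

Gamma(k,θ) with k>1 has mode (k−1)θ, so θ = 1.72/(k−1).
Need P(X < 3) = 0.9 with θ tied to k this way. Start at k = 2, θ = 1.72: P(X<3) ≈ 0.520.
Too low — raise k to concentrate. Iterating converges to k ≈ 7.13.
Then θ = 1.72/(7.13−1) ≈ 0.28.

k ≈ 7.13, θ ≈ 0.28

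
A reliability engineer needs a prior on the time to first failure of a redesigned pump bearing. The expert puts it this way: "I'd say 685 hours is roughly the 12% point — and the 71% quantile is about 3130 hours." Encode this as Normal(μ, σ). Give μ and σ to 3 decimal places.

μ = 2347.167, σ = 1414.626

For Normal(μ,σ), the p-quantile is μ + z_p·σ. Here z_{0.12} = -1.175, z_{0.71} = 0.5534.
So 685 = μ − 1.175σ and 3130 = μ + 0.5534σ.
Subtracting: σ = (3130 − 685)/(0.5534 − (-1.175)) = 1414.626.
Then μ = 685 − (-1.175)·1414.626 = 2347.167.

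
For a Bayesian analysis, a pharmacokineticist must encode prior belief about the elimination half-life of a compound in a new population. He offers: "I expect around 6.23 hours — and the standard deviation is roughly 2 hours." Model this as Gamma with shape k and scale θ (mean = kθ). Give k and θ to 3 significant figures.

For Gamma(k, scale θ): mean = kθ, variance = kθ², so CV = 1/√k.
CV = SD/mean = 2/6.23 = 0.321, hence k = 1/CV² = 9.7.
Then θ = mean/k = 6.23/9.7 = 0.642.

k ≈ 9.7, θ ≈ 0.642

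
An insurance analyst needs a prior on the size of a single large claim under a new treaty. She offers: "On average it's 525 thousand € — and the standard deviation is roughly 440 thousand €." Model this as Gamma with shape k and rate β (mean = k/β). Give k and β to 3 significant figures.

For Gamma(k, rate β): mean = k/β, variance = k/β², so CV = 1/√k.
CV = SD/mean = 440/525 = 0.8381, hence k = 1/CV² = 1.42.
Then β = k/mean = 1.42/525 = 0.00271.

k ≈ 1.42, β ≈ 0.00271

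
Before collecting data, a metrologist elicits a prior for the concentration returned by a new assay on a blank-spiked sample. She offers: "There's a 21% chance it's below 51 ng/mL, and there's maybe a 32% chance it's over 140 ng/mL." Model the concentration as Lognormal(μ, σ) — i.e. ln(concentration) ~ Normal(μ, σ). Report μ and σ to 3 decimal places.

μ ≈ 4.571, σ ≈ 0.793

If T ~ Lognormal(μ,σ) then ln T ~ Normal(μ,σ), so the p-quantile of ln T is μ + z_p·σ.
ln(51) = 3.932 and ln(140) = 4.942; z_{0.21} = -0.8064, z_{0.68} = 0.4677.
σ = (4.942 − 3.932)/(0.4677 − (-0.8064)) = 0.793.
μ = 3.932 − (-0.8064)·0.793 = 4.571.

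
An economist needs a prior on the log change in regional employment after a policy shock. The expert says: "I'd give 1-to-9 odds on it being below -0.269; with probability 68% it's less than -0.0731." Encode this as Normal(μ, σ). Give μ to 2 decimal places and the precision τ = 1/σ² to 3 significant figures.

μ = -0.13, τ = 79.7

The p-quantile of Normal(μ,σ) is μ + z_p·σ, with z_{0.1} = -1.282 and z_{0.68} = 0.4677.
Eliminate σ: μ = (z₂·x₁ − z₁·x₂)/(z₂ − z₁) = (0.4677·-0.269 − (-1.282)·-0.0731)/1.749 = -0.13.
Then σ = (x₂ − x₁)/(z₂ − z₁) = (-0.0731 − -0.269)/1.749 = 0.11.
Precision τ = 1/σ² = 1/0.112² = 79.7.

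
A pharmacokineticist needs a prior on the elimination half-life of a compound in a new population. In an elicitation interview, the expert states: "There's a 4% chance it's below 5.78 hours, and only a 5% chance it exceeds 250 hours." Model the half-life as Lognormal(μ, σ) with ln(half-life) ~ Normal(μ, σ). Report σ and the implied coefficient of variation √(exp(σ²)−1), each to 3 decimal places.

σ ≈ 1.109, CV ≈ 1.557

If T ~ Lognormal(μ,σ) then ln T ~ Normal(μ,σ), so the p-quantile of ln T is μ + z_p·σ.
ln(5.78) = 1.754 and ln(250) = 5.521; z_{0.04} = -1.751, z_{0.95} = 1.645.
σ = (5.521 − 1.754)/(1.645 − (-1.751)) = 1.109.
μ = 1.754 − (-1.751)·1.109 = 3.697.
CV = √(exp(σ²)−1) = √(exp(1.2308)−1) = 1.557.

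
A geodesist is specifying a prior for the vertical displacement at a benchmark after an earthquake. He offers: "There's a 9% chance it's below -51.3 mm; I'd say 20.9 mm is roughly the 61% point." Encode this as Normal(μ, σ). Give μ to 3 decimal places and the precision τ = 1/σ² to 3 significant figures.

The p-quantile of Normal(μ,σ) is μ + z_p·σ, with z_{0.09} = -1.341 and z_{0.61} = 0.2793.
Eliminate σ: μ = (z₂·x₁ − z₁·x₂)/(z₂ − z₁) = (0.2793·-51.3 − (-1.341)·20.9)/1.62 = 8.452.
Then σ = (x₂ − x₁)/(z₂ − z₁) = (20.9 − -51.3)/1.62 = 44.566.
Precision τ = 1/σ² = 1/44.57² = 0.000503.

μ = 8.452, τ = 0.000503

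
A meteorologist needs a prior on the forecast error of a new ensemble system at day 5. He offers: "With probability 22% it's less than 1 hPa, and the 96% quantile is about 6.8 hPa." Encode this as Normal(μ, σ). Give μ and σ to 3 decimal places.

μ = 2.775, σ = 2.299

The p-quantile of Normal(μ,σ) is μ + z_p·σ, with z_{0.22} = -0.7722 and z_{0.96} = 1.751.
Eliminate σ: μ = (z₂·x₁ − z₁·x₂)/(z₂ − z₁) = (1.751·1 − (-0.7722)·6.8)/2.523 = 2.775.
Then σ = (x₂ − x₁)/(z₂ − z₁) = (6.8 − 1)/2.523 = 2.299.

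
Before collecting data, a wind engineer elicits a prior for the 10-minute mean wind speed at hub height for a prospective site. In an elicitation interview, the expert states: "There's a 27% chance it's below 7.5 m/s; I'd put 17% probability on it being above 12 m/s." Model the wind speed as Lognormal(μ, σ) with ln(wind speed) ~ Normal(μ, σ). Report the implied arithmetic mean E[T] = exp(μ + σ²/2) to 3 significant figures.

E[T] ≈ 9.43 m/s

If T ~ Lognormal(μ,σ) then ln T ~ Normal(μ,σ), so the p-quantile of ln T is μ + z_p·σ.
ln(7.5) = 2.015 and ln(12) = 2.485; z_{0.27} = -0.6128, z_{0.83} = 0.9542.
σ = (2.485 − 2.015)/(0.9542 − (-0.6128)) = 0.300.
μ = 2.015 − (-0.6128)·0.300 = 2.199.
E[T] = exp(μ + σ²/2) = exp(2.199 + 0.0450) = 9.43 m/s.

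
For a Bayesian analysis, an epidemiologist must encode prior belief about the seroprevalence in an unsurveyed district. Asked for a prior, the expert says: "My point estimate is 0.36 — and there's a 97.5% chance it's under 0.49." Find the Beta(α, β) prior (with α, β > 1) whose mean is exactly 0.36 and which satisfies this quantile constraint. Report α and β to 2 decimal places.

With mean 0.36 fixed, write α = 0.36s, β = 0.64s where s = α+β.
Need P(θ < 0.49) = 0.975 under Beta(0.36s, 0.64s). Normal approximation: (q−m)/√(m(1−m)/s) ≈ z_{0.975} = 1.96, so s ≈ 0.36·0.64·(1.96)²/(0.49−0.36)² = 52.4.
At s = 52.4: P(θ<0.49) ≈ 0.972. Adjusting to match 0.975 gives s ≈ 54.98.
So α = 0.36·54.98 ≈ 19.79, β = 0.64·54.98 ≈ 35.19.

α ≈ 19.79, β ≈ 35.19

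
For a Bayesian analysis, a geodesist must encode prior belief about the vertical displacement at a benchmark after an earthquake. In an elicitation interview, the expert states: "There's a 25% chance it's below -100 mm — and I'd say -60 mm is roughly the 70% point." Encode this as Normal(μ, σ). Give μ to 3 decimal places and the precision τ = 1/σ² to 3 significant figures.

The p-quantile of Normal(μ,σ) is μ + z_p·σ, with z_{0.25} = -0.6745 and z_{0.7} = 0.5244.
Eliminate σ: μ = (z₂·x₁ − z₁·x₂)/(z₂ − z₁) = (0.5244·-100 − (-0.6745)·-60)/1.199 = -77.496.
Then σ = (x₂ − x₁)/(z₂ − z₁) = (-60 − -100)/1.199 = 33.364.
Precision τ = 1/σ² = 1/33.36² = 0.000898.

μ = -77.496, τ = 0.000898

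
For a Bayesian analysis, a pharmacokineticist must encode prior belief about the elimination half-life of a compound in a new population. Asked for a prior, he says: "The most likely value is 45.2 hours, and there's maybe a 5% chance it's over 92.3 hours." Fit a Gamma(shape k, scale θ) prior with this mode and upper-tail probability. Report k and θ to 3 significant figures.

k ≈ 6.43, θ ≈ 8.32

Gamma(k,θ) with k>1 has mode (k−1)θ, so θ = 45.2/(k−1).
Need P(X < 92.3) = 0.95 with θ tied to k this way. Start at k = 2, θ = 45.2: P(X<92.3) ≈ 0.605.
Too low — raise k to concentrate. Iterating converges to k ≈ 6.43.
Then θ = 45.2/(6.43−1) ≈ 8.32.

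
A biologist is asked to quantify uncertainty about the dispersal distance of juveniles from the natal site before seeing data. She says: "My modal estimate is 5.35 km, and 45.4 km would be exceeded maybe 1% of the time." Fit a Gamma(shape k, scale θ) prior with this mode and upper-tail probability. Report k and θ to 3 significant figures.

Gamma(k,θ) with k>1 has mode (k−1)θ, so θ = 5.35/(k−1).
Need P(X < 45.4) = 0.99 with θ tied to k this way. Start at k = 2, θ = 5.35: P(X<45.4) ≈ 0.998.
Too high — lower k to spread out. Iterating converges to k ≈ 1.72.
Then θ = 5.35/(1.72−1) ≈ 7.44.

k ≈ 1.72, θ ≈ 7.44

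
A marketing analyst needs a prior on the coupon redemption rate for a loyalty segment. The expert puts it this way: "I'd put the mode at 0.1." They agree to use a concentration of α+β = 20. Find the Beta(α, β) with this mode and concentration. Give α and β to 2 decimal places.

For α,β > 1 the Beta mode is (α−1)/(α+β−2). With α+β = 20, the mode is (α−1)/18.
Set (α−1)/18 = 0.1 → α = 1 + 0.1·18 = 2.80.
β = 20 − α = 17.20.

α = 2.80, β = 17.20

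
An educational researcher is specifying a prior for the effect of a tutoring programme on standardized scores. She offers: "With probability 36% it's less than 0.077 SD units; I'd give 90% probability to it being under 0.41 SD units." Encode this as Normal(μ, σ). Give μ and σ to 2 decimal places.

μ = 0.15, σ = 0.20

For Normal(μ,σ), the p-quantile is μ + z_p·σ. Here z_{0.36} = -0.3585, z_{0.9} = 1.282.
So 0.077 = μ − 0.3585σ and 0.41 = μ + 1.282σ.
Subtracting: σ = (0.41 − 0.077)/(1.282 − (-0.3585)) = 0.20.
Then μ = 0.077 − (-0.3585)·0.20 = 0.15.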